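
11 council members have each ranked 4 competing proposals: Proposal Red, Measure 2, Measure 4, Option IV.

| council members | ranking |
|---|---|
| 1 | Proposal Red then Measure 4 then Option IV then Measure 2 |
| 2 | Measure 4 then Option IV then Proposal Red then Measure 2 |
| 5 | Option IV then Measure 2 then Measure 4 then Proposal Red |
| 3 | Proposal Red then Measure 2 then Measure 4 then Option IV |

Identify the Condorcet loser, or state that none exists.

Head-to-head results (11 council members):
Proposal Red–Measure 2: Proposal Red 6–5.
Proposal Red vs Measure 4: Proposal Red preferred on 1+3 = 4 ballots; Measure 4 wins 7–4.
Proposal Red vs Option IV: 4 to 7, Option IV.
Measure 2 vs Measure 4: Measure 2 is ranked higher on 5+3 = 8 ballots, Measure 4 on 3. Measure 2 wins 8–3.
Measure 2 vs Option IV: Measure 2 is ranked higher on 3 ballots, Option IV on 8. Option IV wins 8–3.
Measure 4 vs Option IV: Measure 4, 6–5.
Every option wins at least one matchup (Proposal Red beats Measure 2; Measure 2 beats Measure 4; Measure 4 beats Proposal Red; Option IV beats Proposal Red), so there is no Condorcet loser.

none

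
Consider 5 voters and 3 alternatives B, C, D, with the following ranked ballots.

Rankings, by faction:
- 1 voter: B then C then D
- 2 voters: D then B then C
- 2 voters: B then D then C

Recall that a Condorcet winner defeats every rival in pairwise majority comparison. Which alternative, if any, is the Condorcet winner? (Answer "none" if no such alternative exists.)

B

Head-to-head results (5 voters):
B vs C: 1+2+2 = 5 for B, 0 for C — B by 5–0.
B vs D: B, 3–2.
C–D: D 4–1.
Only B has no losses; B is the Condorcet winner.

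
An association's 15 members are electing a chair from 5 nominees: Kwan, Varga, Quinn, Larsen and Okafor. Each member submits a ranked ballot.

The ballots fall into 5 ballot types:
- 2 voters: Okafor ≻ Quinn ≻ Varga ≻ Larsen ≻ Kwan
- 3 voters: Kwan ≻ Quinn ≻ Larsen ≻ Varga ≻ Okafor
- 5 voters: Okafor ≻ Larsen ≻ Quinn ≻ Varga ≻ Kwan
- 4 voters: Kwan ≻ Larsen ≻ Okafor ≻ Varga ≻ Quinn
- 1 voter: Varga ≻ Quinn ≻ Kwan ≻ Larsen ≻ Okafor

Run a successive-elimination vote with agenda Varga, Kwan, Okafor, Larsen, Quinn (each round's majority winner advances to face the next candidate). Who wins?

Round 1: Varga vs Kwan — 8–7, Varga advances.
Round 2: Varga vs Okafor — 4–11, Okafor advances.
Round 3: Okafor vs Larsen — 7–8, Larsen advances.
Round 4: Larsen vs Quinn — 9–6, Larsen advances.
The agenda winner is Larsen.

Larsen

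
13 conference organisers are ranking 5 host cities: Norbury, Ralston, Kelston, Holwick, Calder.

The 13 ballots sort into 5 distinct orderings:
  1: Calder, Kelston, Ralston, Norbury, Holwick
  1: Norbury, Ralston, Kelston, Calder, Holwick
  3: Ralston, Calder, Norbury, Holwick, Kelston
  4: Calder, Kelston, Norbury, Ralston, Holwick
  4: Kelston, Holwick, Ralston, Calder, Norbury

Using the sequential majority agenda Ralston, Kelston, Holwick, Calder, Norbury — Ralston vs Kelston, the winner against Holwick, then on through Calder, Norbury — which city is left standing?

Round 1: Ralston vs Kelston — 4–9, Kelston advances.
Round 2: Kelston vs Holwick — 10–3, Kelston advances.
Round 3: Kelston vs Calder — 5–8, Calder advances.
Round 4: Calder vs Norbury — 12–1, Calder advances.
The agenda winner is Calder.

Calder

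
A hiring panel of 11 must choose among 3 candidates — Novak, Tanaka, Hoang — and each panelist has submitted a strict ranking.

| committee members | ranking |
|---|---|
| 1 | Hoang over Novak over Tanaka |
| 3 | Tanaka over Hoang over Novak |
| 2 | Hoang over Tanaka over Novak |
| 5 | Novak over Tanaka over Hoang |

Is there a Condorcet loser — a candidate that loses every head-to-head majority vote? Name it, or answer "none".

Pairwise majorities:
Novak–Tanaka: Novak 6–5.
Novak vs Hoang: 5 to 6, Hoang.
Tanaka–Hoang: Tanaka 8–3.
Every candidate wins at least one matchup (Novak beats Tanaka; Tanaka beats Hoang; Hoang beats Novak), so there is no Condorcet loser.

none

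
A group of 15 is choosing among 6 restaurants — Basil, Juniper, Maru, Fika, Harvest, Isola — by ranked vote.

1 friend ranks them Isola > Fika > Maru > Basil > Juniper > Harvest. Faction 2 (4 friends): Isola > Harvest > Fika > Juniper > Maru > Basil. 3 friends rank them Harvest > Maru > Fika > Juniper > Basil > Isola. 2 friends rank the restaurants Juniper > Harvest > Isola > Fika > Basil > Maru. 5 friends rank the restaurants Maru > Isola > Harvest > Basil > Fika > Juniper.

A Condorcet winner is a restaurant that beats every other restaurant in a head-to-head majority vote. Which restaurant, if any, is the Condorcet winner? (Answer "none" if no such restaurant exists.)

none

Check each pair by majority over 15 ballots:
Basil–Juniper: Juniper 9–6.
Basil vs Maru: Maru, 13–2.
Basil–Fika: Fika 10–5.
Basil vs Harvest: Harvest wins 14–1.
Basil vs Isola: Isola wins 12–3.
Juniper vs Maru: Maru wins 9–6.
Juniper vs Fika: Fika wins 13–2.
Juniper–Harvest: Harvest 12–3.
Juniper–Isola: Isola 10–5.
Maru vs Fika: Maru, 8–7.
Maru vs Harvest: Harvest, 9–6.
Maru vs Isola: Maru wins 8–7.
Fika vs Harvest: Harvest wins 14–1.
Fika vs Isola: Isola wins 12–3.
Harvest–Isola: Isola 10–5.
Each restaurant drops at least one matchup (Basil loses to Juniper; Juniper loses to Maru; Maru loses to Harvest; Fika loses to Maru; Harvest loses to Isola; Isola loses to Maru); the cycle Maru beats Isola beats Harvest beats Maru rules out a Condorcet winner.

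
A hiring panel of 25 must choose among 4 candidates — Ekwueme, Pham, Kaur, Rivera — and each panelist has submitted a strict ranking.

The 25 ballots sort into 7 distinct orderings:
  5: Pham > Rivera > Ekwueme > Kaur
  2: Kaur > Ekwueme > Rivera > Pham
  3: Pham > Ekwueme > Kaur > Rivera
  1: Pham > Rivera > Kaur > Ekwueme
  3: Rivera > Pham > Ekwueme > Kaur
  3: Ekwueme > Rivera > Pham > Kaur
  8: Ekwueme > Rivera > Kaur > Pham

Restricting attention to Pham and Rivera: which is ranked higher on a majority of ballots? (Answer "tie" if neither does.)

Rivera

Ballots ranking Pham above Rivera: 5 + 3 + 1 = 9.
Ballots ranking Rivera above Pham: 25 − 9 = 16.
Rivera wins the head-to-head 16–9.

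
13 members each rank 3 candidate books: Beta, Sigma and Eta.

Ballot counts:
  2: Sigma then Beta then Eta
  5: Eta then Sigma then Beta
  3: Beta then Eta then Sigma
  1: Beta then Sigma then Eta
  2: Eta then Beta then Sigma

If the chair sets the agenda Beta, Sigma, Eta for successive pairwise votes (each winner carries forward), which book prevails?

Eta

Round 1: Beta vs Sigma — 6–7, Sigma advances.
Round 2: Sigma vs Eta — 3–10, Eta advances.
The agenda winner is Eta.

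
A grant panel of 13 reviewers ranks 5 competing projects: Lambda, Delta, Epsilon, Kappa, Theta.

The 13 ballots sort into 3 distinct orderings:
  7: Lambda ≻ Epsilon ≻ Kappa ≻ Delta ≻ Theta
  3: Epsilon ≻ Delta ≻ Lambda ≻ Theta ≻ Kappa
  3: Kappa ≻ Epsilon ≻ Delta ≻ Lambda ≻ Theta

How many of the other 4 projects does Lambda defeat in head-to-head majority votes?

4

Lambda against each rival (13 reviewers):
Lambda vs Delta: Lambda preferred on 7 ballots; Lambda wins 7–6.
Lambda–Epsilon: Lambda 7–6.
Lambda vs Kappa: Lambda wins 10–3.
Lambda vs Theta: 7+3+3 = 13 for Lambda, 0 for Theta — Lambda by 13–0.
Lambda beats Delta, Epsilon, Kappa, Theta — 4 pairwise wins.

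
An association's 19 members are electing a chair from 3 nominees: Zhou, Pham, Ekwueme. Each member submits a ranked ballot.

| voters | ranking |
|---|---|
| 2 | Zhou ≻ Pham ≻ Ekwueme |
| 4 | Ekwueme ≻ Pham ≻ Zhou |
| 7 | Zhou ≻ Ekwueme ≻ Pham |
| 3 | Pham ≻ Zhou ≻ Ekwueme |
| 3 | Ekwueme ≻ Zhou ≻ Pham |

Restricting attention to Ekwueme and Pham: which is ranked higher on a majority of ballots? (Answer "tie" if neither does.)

Ballots ranking Ekwueme above Pham: 4 + 7 + 3 = 14.
Ballots ranking Pham above Ekwueme: 19 − 14 = 5.
Ekwueme wins the head-to-head 14–5.

Ekwueme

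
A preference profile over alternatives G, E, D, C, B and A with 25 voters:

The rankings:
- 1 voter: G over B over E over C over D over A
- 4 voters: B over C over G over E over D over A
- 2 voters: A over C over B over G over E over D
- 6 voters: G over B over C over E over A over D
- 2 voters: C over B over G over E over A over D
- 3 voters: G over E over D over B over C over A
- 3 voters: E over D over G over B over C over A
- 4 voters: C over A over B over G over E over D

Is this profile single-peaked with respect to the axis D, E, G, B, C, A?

yes

Axis positions: D=1, E=2, G=3, B=4, C=5, A=6.
Ballot type 1 (peak G at position 3): ranking walks positions 3-4-2-5-1-6, expanding outward from the peak — single-peaked.
Ballot type 2 (peak B at position 4): ranking walks positions 4-5-3-2-1-6, expanding outward from the peak — single-peaked.
Ballot type 3 (peak A at position 6): ranking walks positions 6-5-4-3-2-1, expanding outward from the peak — single-peaked.
Ballot type 4 (peak G at position 3): ranking walks positions 3-4-5-2-6-1, expanding outward from the peak — single-peaked.
Ballot type 5 (peak C at position 5): ranking walks positions 5-4-3-2-6-1, expanding outward from the peak — single-peaked.
Ballot type 6 (peak G at position 3): ranking walks positions 3-2-1-4-5-6, expanding outward from the peak — single-peaked.
Ballot type 7 (peak E at position 2): ranking walks positions 2-1-3-4-5-6, expanding outward from the peak — single-peaked.
Ballot type 8 (peak C at position 5): ranking walks positions 5-6-4-3-2-1, expanding outward from the peak — single-peaked.
Every ranking is single-peaked on this axis.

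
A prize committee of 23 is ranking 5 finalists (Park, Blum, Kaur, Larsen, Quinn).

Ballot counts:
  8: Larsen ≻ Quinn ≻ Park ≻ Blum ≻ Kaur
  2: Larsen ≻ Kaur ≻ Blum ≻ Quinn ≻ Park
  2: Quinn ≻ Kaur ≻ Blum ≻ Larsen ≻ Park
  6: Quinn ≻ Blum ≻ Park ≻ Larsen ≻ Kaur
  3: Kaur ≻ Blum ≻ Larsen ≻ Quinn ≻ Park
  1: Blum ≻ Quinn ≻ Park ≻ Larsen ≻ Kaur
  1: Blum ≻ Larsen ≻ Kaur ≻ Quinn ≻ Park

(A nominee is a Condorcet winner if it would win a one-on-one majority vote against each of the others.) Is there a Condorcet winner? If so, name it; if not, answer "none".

none

Check each pair by majority over 23 ballots:
Park vs Blum: 8 to 15, Blum.
Park vs Kaur: 8+6+1 = 15 for Park, 8 for Kaur — Park by 15–8.
Park vs Larsen: Park preferred on 6+1 = 7 ballots; Larsen wins 16–7.
Park vs Quinn: Park is ranked higher on 0 ballots, Quinn on 23. Quinn wins 23–0.
Blum vs Kaur: 8+6+1+1 = 16 for Blum, 7 for Kaur — Blum by 16–7.
Blum vs Larsen: 13 to 10, Blum.
Blum vs Quinn: Blum preferred on 2+3+1+1 = 7 ballots; Quinn wins 16–7.
Kaur vs Larsen: Kaur is ranked higher on 2+3 = 5 ballots, Larsen on 18. Larsen wins 18–5.
Kaur vs Quinn: Kaur preferred on 2+3+1 = 6 ballots; Quinn wins 17–6.
Larsen vs Quinn: Larsen preferred on 8+2+3+1 = 14 ballots; Larsen wins 14–9.
Each nominee drops at least one matchup (Park loses to Blum; Blum loses to Quinn; Kaur loses to Park; Larsen loses to Blum; Quinn loses to Larsen); the cycle Blum > Larsen > Quinn > Blum rules out a Condorcet winner.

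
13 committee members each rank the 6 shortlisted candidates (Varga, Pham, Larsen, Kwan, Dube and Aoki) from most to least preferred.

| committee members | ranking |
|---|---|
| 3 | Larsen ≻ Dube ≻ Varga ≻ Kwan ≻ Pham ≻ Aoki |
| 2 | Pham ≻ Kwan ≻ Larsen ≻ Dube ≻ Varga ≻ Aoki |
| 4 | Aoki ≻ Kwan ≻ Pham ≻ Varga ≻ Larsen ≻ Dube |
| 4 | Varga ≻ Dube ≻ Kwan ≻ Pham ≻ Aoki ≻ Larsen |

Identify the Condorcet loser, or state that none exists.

Pairwise majorities:
Varga–Pham: Varga 7–6.
Varga–Larsen: Varga 8–5.
Varga vs Kwan: 7 to 6, Varga.
Varga–Dube: Varga 8–5.
Varga–Aoki: Varga 9–4.
Pham vs Larsen: 2+4+4 = 10 for Pham, 3 for Larsen — Pham by 10–3.
Pham vs Kwan: 2 for Pham, 11 for Kwan — Kwan by 11–2.
Pham vs Dube: Pham preferred on 2+4 = 6 ballots; Dube wins 7–6.
Pham vs Aoki: Pham preferred on 3+2+4 = 9 ballots; Pham wins 9–4.
Larsen vs Kwan: 3 for Larsen, 10 for Kwan — Kwan by 10–3.
Larsen vs Dube: Larsen preferred on 3+2+4 = 9 ballots; Larsen wins 9–4.
Larsen vs Aoki: Larsen preferred on 3+2 = 5 ballots; Aoki wins 8–5.
Kwan vs Dube: 6 to 7, Dube.
Kwan vs Aoki: Kwan is ranked higher on 3+2+4 = 9 ballots, Aoki on 4. Kwan wins 9–4.
Dube–Aoki: Dube 9–4.
Each candidate has at least one pairwise win (Varga beats Pham; Pham beats Larsen; Larsen beats Dube; Kwan beats Pham; Dube beats Pham; Aoki beats Larsen) — no Condorcet loser.

none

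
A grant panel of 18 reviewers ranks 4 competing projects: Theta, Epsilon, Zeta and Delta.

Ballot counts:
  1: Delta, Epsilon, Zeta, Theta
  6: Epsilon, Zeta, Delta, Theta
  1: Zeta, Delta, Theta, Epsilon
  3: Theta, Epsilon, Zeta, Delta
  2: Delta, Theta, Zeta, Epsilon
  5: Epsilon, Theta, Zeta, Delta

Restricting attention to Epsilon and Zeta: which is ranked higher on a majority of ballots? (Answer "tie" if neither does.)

Ballots ranking Epsilon above Zeta: 1 + 6 + 3 + 5 = 15.
Ballots ranking Zeta above Epsilon: 18 − 15 = 3.
Epsilon wins the head-to-head 15–3.

Epsilon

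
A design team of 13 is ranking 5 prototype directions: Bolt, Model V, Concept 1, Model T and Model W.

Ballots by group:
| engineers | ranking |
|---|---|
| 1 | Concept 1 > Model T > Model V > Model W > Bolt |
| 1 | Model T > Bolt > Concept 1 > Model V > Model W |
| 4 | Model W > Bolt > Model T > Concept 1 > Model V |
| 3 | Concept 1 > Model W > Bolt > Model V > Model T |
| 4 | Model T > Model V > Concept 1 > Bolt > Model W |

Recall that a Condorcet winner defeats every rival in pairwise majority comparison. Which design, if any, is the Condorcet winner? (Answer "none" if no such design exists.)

none

Head-to-head results (13 engineers):
Bolt vs Model V: Bolt preferred on 1+4+3 = 8 ballots; Bolt wins 8–5.
Bolt vs Concept 1: Bolt preferred on 1+4 = 5 ballots; Concept 1 wins 8–5.
Bolt vs Model T: 4+3 = 7 for Bolt, 6 for Model T — Bolt by 7–6.
Bolt vs Model W: Bolt is ranked higher on 1+4 = 5 ballots, Model W on 8. Model W wins 8–5.
Model V vs Concept 1: Model V preferred on 4 ballots; Concept 1 wins 9–4.
Model V vs Model T: Model V preferred on 3 ballots; Model T wins 10–3.
Model V vs Model W: 6 to 7, Model W.
Concept 1 vs Model T: Concept 1 is ranked higher on 1+3 = 4 ballots, Model T on 9. Model T wins 9–4.
Concept 1 vs Model W: 9 to 4, Concept 1.
Model T vs Model W: 1+1+4 = 6 for Model T, 7 for Model W — Model W by 7–6.
Each design drops at least one matchup (Bolt loses to Concept 1; Model V loses to Bolt; Concept 1 loses to Model T; Model T loses to Bolt; Model W loses to Concept 1); the cycle Bolt → Model T → Concept 1 → Bolt rules out a Condorcet winner.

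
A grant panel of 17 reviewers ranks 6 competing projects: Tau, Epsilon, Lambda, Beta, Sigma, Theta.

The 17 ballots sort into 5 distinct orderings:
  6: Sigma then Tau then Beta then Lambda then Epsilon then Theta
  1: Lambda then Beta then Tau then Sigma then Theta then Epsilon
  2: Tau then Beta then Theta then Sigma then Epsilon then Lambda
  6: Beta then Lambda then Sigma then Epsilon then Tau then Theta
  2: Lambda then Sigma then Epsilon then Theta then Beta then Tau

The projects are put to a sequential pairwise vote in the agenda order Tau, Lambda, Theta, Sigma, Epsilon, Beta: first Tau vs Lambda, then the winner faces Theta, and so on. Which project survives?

Round 1: Tau vs Lambda — 8–9, Lambda advances.
Round 2: Lambda vs Theta — 15–2, Lambda advances.
Round 3: Lambda vs Sigma — 9–8, Lambda advances.
Round 4: Lambda vs Epsilon — 15–2, Lambda advances.
Round 5: Lambda vs Beta — 3–14, Beta advances.
The agenda winner is Beta.

Beta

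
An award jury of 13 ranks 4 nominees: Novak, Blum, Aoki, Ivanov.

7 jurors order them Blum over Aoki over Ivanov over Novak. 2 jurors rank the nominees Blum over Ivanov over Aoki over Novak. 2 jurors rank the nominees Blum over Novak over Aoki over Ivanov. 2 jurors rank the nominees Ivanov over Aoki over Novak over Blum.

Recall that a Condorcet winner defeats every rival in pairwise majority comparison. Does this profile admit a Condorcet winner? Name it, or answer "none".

Blum

Head-to-head results (13 jurors):
Novak vs Blum: Blum wins 11–2.
Novak vs Aoki: Aoki wins 11–2.
Novak vs Ivanov: Ivanov, 11–2.
Blum vs Aoki: Blum, 11–2.
Blum–Ivanov: Blum 11–2.
Aoki–Ivanov: Aoki 9–4.
Only Blum has no losses; Blum is the Condorcet winner.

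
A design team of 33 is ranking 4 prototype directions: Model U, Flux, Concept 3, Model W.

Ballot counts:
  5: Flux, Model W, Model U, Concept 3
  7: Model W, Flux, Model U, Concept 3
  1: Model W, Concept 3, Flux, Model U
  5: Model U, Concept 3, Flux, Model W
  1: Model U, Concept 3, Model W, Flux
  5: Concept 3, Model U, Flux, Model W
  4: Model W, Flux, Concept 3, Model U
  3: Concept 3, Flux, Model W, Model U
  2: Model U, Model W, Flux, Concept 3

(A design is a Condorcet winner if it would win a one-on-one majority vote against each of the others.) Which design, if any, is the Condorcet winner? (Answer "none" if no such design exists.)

Flux

Head-to-head results (33 engineers):
Model U–Flux: Flux 20–13.
Model U vs Concept 3: Model U, 20–13.
Model U–Model W: Model W 20–13.
Flux vs Concept 3: Flux, 18–15.
Flux vs Model W: Flux wins 18–15.
Concept 3 vs Model W: Model W, 19–14.
Only Flux has no losses; Flux is the Condorcet winner.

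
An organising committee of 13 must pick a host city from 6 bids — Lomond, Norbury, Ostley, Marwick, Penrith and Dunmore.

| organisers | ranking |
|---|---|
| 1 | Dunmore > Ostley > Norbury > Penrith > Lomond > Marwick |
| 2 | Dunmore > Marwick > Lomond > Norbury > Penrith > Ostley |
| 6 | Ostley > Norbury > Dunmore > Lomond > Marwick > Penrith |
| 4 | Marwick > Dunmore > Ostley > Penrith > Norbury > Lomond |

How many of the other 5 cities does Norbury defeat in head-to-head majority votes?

Norbury against each rival (13 organisers):
Norbury vs Lomond: Norbury is ranked higher on 1+6+4 = 11 ballots, Lomond on 2. Norbury wins 11–2.
Norbury vs Ostley: 2 to 11, Ostley.
Norbury vs Marwick: Norbury is ranked higher on 1+6 = 7 ballots, Marwick on 6. Norbury wins 7–6.
Norbury vs Penrith: Norbury, 9–4.
Norbury vs Dunmore: 6 to 7, Dunmore.
Norbury beats Lomond, Marwick, Penrith; loses to Ostley, Dunmore — 3 pairwise wins.

3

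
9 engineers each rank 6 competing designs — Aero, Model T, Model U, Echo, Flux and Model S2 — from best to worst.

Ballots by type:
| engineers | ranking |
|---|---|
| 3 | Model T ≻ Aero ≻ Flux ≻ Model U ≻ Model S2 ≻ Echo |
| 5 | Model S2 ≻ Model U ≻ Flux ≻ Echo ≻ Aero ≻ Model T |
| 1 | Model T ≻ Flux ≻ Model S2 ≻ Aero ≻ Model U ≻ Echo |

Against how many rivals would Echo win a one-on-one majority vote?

2

Echo against each rival (9 engineers):
Echo vs Aero: 5 to 4, Echo.
Echo vs Model T: Echo preferred on 5 ballots; Echo wins 5–4.
Echo vs Model U: 0 to 9, Model U.
Echo vs Flux: Flux wins 9–0.
Echo–Model S2: Model S2 9–0.
Echo beats Aero, Model T; loses to Model U, Flux, Model S2 — 2 pairwise wins.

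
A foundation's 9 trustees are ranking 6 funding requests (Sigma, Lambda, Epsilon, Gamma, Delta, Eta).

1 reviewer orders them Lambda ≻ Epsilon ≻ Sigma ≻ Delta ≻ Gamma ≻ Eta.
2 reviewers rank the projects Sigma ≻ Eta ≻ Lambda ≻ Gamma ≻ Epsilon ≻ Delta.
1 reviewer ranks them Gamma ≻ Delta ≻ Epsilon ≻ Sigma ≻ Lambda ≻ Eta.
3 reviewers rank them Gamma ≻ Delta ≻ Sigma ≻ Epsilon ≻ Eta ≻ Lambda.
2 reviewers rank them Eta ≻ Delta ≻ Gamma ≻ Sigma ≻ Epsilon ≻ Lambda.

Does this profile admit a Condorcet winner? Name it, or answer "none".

Gamma

Check each pair by majority over 9 ballots:
Sigma vs Lambda: Sigma wins 8–1.
Sigma vs Epsilon: Sigma, 7–2.
Sigma–Gamma: Gamma 6–3.
Sigma vs Delta: Delta wins 6–3.
Sigma vs Eta: Sigma, 7–2.
Lambda vs Epsilon: Epsilon wins 6–3.
Lambda–Gamma: Gamma 6–3.
Lambda vs Delta: Delta wins 6–3.
Lambda–Eta: Eta 7–2.
Epsilon vs Gamma: Gamma, 8–1.
Epsilon–Delta: Delta 6–3.
Epsilon vs Eta: Epsilon, 5–4.
Gamma vs Delta: Gamma, 6–3.
Gamma–Eta: Gamma 5–4.
Delta vs Eta: Delta, 5–4.
Gamma beats each of Sigma, Lambda, Epsilon, Delta, Eta — Gamma is the Condorcet winner.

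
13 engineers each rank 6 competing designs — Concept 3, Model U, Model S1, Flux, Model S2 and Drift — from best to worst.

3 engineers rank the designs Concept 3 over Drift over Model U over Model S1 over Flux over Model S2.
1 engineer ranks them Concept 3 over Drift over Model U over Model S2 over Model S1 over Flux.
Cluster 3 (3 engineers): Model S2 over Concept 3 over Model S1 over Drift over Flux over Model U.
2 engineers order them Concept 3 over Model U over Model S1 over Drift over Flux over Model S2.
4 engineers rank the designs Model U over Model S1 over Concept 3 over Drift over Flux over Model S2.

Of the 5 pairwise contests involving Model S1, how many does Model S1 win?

Model S1 against each rival (13 engineers):
Model S1 vs Concept 3: Concept 3 wins 9–4.
Model S1 vs Model U: Model U, 10–3.
Model S1 vs Flux: 3+1+3+2+4 = 13 for Model S1, 0 for Flux — Model S1 by 13–0.
Model S1–Model S2: Model S1 9–4.
Model S1 vs Drift: Model S1 wins 9–4.
Model S1 beats Flux, Model S2, Drift; loses to Concept 3, Model U — 3 pairwise wins.

3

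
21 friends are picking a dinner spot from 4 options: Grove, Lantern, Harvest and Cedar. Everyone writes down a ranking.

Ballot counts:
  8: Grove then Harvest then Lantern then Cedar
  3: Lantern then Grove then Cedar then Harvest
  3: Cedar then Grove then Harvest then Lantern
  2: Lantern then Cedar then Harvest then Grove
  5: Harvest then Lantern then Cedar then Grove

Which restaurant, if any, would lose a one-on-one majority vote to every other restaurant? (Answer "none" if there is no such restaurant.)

Pairwise majorities:
Grove vs Lantern: Grove, 11–10.
Grove vs Harvest: 8+3+3 = 14 for Grove, 7 for Harvest — Grove by 14–7.
Grove vs Cedar: Grove preferred on 8+3 = 11 ballots; Grove wins 11–10.
Lantern vs Harvest: Harvest wins 16–5.
Lantern vs Cedar: 18 to 3, Lantern.
Harvest–Cedar: Harvest 13–8.
Only Cedar has no wins; Cedar is the Condorcet loser.

Cedar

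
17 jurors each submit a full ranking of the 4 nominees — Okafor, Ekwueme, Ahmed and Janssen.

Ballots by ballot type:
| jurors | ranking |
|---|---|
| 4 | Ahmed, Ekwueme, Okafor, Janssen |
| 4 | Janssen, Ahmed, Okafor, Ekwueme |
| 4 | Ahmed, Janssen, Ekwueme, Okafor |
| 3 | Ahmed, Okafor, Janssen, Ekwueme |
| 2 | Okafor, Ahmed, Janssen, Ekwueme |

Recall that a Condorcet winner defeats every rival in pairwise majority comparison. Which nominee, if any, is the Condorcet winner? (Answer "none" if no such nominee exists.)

Pairwise majorities:
Okafor vs Ekwueme: Okafor is ranked higher on 4+3+2 = 9 ballots, Ekwueme on 8. Okafor wins 9–8.
Okafor vs Ahmed: 2 to 15, Ahmed.
Okafor vs Janssen: Okafor is ranked higher on 4+3+2 = 9 ballots, Janssen on 8. Okafor wins 9–8.
Ekwueme vs Ahmed: Ekwueme is ranked higher on 0 ballots, Ahmed on 17. Ahmed wins 17–0.
Ekwueme vs Janssen: 4 for Ekwueme, 13 for Janssen — Janssen by 13–4.
Ahmed vs Janssen: Ahmed preferred on 4+4+3+2 = 13 ballots; Ahmed wins 13–4.
Ahmed beats each of Okafor, Ekwueme, Janssen — Ahmed is the Condorcet winner.

Ahmed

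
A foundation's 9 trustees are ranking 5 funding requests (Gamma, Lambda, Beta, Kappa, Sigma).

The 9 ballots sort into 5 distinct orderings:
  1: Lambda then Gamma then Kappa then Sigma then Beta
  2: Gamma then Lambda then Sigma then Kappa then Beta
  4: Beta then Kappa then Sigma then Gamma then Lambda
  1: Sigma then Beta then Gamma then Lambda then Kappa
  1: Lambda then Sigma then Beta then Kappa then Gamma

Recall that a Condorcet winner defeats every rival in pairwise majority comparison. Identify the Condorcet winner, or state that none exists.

Check each pair by majority over 9 ballots:
Gamma–Lambda: Gamma 7–2.
Gamma vs Beta: Beta wins 6–3.
Gamma–Kappa: Kappa 5–4.
Gamma vs Sigma: Sigma, 6–3.
Lambda vs Beta: Beta, 5–4.
Lambda vs Kappa: Lambda, 5–4.
Lambda–Sigma: Sigma 5–4.
Beta vs Kappa: Beta, 6–3.
Beta vs Sigma: Sigma wins 5–4.
Kappa vs Sigma: Kappa, 5–4.
Each project drops at least one matchup (Gamma loses to Beta; Lambda loses to Gamma; Beta loses to Sigma; Kappa loses to Lambda; Sigma loses to Kappa); the cycle Gamma > Lambda > Kappa > Gamma rules out a Condorcet winner.

none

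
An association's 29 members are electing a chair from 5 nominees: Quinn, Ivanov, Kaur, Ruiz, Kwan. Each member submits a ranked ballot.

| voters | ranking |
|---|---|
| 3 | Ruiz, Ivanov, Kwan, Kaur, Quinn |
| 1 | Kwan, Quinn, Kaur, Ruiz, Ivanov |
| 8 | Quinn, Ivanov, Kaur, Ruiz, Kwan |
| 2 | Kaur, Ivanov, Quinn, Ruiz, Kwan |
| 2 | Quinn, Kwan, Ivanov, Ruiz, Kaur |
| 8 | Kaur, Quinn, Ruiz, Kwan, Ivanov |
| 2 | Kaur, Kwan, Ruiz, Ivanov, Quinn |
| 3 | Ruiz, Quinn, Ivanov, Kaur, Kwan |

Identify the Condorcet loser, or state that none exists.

Pairwise majorities:
Quinn vs Ivanov: Quinn preferred on 1+8+2+8+3 = 22 ballots; Quinn wins 22–7.
Quinn vs Kaur: Quinn is ranked higher on 1+8+2+3 = 14 ballots, Kaur on 15. Kaur wins 15–14.
Quinn–Ruiz: Quinn 21–8.
Quinn vs Kwan: Quinn wins 23–6.
Ivanov vs Kaur: 16 to 13, Ivanov.
Ivanov vs Ruiz: Ruiz wins 17–12.
Ivanov vs Kwan: Ivanov, 16–13.
Kaur vs Ruiz: Kaur, 21–8.
Kaur vs Kwan: Kaur preferred on 8+2+8+2+3 = 23 ballots; Kaur wins 23–6.
Ruiz vs Kwan: Ruiz wins 24–5.
Only Kwan has no wins; Kwan is the Condorcet loser.

Kwan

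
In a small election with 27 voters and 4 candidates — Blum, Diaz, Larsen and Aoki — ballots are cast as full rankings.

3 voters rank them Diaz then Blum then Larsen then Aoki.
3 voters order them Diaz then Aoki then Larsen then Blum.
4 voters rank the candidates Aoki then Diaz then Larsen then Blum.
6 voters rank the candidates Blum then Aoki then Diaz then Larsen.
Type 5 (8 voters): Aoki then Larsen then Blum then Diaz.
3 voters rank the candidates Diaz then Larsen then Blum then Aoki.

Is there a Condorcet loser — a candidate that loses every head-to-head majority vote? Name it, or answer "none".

none

Head-to-head results (27 voters):
Blum–Diaz: Blum 14–13.
Blum vs Larsen: 3+6 = 9 for Blum, 18 for Larsen — Larsen by 18–9.
Blum vs Aoki: Aoki wins 15–12.
Diaz vs Larsen: 19 to 8, Diaz.
Diaz vs Aoki: 9 to 18, Aoki.
Larsen vs Aoki: 6 to 21, Aoki.
Every candidate wins at least one matchup (Blum beats Diaz; Diaz beats Larsen; Larsen beats Blum; Aoki beats Blum), so there is no Condorcet loser.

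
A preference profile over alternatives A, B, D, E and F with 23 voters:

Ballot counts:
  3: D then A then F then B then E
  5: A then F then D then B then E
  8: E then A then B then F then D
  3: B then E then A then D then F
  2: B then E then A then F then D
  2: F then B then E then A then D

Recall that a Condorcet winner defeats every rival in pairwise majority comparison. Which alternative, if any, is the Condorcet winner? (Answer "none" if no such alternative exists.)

none

Head-to-head results (23 voters):
A vs B: 16 to 7, A.
A vs D: 20 to 3, A.
A vs E: E, 15–8.
A vs F: A is ranked higher on 3+5+8+3+2 = 21 ballots, F on 2. A wins 21–2.
B vs D: B is ranked higher on 8+3+2+2 = 15 ballots, D on 8. B wins 15–8.
B vs E: B preferred on 3+5+3+2+2 = 15 ballots; B wins 15–8.
B vs F: B preferred on 8+3+2 = 13 ballots; B wins 13–10.
D vs E: E, 15–8.
D vs F: F wins 17–6.
E vs F: 8+3+2 = 13 for E, 10 for F — E by 13–10.
Every alternative loses at least once (A loses to E; B loses to A; D loses to A; E loses to B; F loses to A). The majority relation contains the cycle A → B → E → A, so there is no Condorcet winner.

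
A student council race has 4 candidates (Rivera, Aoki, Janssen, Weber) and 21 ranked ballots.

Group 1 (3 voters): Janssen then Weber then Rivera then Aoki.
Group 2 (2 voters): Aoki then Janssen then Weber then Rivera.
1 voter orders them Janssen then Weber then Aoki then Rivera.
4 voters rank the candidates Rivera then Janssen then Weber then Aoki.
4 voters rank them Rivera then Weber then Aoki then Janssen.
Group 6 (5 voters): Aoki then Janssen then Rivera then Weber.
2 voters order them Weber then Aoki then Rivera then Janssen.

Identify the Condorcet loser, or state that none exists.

Head-to-head results (21 voters):
Rivera–Aoki: Rivera 11–10.
Rivera–Janssen: Janssen 11–10.
Rivera–Weber: Rivera 13–8.
Aoki vs Janssen: 2+4+5+2 = 13 for Aoki, 8 for Janssen — Aoki by 13–8.
Aoki vs Weber: 7 to 14, Weber.
Janssen vs Weber: 15 to 6, Janssen.
Every candidate wins at least one matchup (Rivera beats Aoki; Aoki beats Janssen; Janssen beats Rivera; Weber beats Aoki), so there is no Condorcet loser.

none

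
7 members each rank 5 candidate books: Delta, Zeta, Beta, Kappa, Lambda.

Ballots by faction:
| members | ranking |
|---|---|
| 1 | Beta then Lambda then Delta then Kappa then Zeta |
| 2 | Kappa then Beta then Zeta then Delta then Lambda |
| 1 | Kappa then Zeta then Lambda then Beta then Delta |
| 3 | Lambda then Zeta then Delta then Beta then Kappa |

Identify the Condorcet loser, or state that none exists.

none

Head-to-head results (7 members):
Delta vs Zeta: 1 for Delta, 6 for Zeta — Zeta by 6–1.
Delta vs Beta: Beta, 4–3.
Delta–Kappa: Delta 4–3.
Delta vs Lambda: Lambda wins 5–2.
Zeta–Beta: Zeta 4–3.
Zeta vs Kappa: Zeta is ranked higher on 3 ballots, Kappa on 4. Kappa wins 4–3.
Zeta vs Lambda: Lambda wins 4–3.
Beta–Kappa: Beta 4–3.
Beta vs Lambda: 3 to 4, Lambda.
Kappa vs Lambda: 3 to 4, Lambda.
No book is winless: Delta beats Kappa; Zeta beats Delta; Beta beats Delta; Kappa beats Zeta; Lambda beats Delta. There is no Condorcet loser.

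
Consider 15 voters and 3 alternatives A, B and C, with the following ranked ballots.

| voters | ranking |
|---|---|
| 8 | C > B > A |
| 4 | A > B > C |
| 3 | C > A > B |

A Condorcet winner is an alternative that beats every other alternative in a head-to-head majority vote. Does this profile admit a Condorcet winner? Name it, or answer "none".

Check each pair by majority over 15 ballots:
A–B: B 8–7.
A vs C: C wins 11–4.
B–C: C 11–4.
Only C has no losses; C is the Condorcet winner.

C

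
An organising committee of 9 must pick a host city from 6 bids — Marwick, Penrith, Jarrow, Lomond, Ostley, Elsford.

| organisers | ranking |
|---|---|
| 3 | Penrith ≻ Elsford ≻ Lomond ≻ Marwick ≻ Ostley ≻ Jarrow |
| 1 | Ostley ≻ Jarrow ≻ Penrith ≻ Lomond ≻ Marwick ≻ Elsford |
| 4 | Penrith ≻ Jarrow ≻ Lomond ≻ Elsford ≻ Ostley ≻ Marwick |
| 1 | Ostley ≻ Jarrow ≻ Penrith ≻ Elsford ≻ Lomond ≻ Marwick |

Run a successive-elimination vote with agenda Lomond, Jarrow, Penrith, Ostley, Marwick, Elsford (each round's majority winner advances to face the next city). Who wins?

Round 1: Lomond vs Jarrow — 3–6, Jarrow advances.
Round 2: Jarrow vs Penrith — 2–7, Penrith advances.
Round 3: Penrith vs Ostley — 7–2, Penrith advances.
Round 4: Penrith vs Marwick — 9–0, Penrith advances.
Round 5: Penrith vs Elsford — 9–0, Penrith advances.
Penrith survives the agenda.

Penrith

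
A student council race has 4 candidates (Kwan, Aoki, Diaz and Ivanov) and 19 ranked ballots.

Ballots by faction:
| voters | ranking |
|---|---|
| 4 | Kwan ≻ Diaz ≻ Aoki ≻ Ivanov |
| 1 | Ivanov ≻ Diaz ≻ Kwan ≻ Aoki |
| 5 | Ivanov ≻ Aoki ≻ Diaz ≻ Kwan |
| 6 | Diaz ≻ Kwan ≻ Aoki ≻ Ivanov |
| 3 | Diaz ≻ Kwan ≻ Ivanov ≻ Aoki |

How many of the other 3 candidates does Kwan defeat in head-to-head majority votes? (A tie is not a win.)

Kwan against each rival (19 voters):
Kwan–Aoki: Kwan 14–5.
Kwan vs Diaz: 4 to 15, Diaz.
Kwan vs Ivanov: Kwan, 13–6.
Kwan beats Aoki, Ivanov; loses to Diaz — 2 pairwise wins.

2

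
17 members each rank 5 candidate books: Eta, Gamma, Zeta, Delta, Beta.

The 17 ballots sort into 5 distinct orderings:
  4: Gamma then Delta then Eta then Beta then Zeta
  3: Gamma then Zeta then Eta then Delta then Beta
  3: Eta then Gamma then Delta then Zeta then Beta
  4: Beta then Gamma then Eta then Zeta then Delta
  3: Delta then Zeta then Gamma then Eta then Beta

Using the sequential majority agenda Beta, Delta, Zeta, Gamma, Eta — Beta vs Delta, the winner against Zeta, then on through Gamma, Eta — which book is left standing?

Gamma

Round 1: Beta vs Delta — 4–13, Delta advances.
Round 2: Delta vs Zeta — 10–7, Delta advances.
Round 3: Delta vs Gamma — 3–14, Gamma advances.
Round 4: Gamma vs Eta — 14–3, Gamma advances.
The agenda winner is Gamma.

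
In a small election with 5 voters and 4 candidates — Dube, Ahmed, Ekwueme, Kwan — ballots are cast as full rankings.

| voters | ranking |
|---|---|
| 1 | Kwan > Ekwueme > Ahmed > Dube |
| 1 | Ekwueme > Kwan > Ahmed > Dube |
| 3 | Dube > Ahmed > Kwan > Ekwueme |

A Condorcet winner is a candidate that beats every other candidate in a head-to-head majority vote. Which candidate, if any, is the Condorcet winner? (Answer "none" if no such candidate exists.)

Dube

Head-to-head results (5 voters):
Dube vs Ahmed: Dube wins 3–2.
Dube vs Ekwueme: Dube, 3–2.
Dube–Kwan: Dube 3–2.
Ahmed vs Ekwueme: Ahmed wins 3–2.
Ahmed vs Kwan: Ahmed wins 3–2.
Ekwueme vs Kwan: Kwan wins 4–1.
Dube defeats every rival head-to-head and is the Condorcet winner.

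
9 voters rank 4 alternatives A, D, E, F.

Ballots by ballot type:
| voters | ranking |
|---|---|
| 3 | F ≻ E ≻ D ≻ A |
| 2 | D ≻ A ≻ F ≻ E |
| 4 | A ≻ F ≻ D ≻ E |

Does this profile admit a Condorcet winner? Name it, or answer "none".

Pairwise majorities:
A vs D: A preferred on 4 ballots; D wins 5–4.
A vs E: 6 to 3, A.
A vs F: A preferred on 2+4 = 6 ballots; A wins 6–3.
D vs E: 6 to 3, D.
D vs F: 2 for D, 7 for F — F by 7–2.
E vs F: E is ranked higher on 0 ballots, F on 9. F wins 9–0.
Every alternative loses at least once (A loses to D; D loses to F; E loses to A; F loses to A). The majority relation contains the cycle A → F → D → A, so there is no Condorcet winner.

none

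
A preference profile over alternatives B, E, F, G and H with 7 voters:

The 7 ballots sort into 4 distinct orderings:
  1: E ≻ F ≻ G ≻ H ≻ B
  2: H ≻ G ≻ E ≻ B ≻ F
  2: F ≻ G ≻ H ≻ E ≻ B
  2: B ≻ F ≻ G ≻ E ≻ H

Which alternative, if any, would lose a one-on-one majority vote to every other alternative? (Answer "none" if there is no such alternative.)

Pairwise majorities:
B–E: E 5–2.
B vs F: B preferred on 2+2 = 4 ballots; B wins 4–3.
B vs G: G wins 5–2.
B vs H: H wins 5–2.
E vs F: E preferred on 1+2 = 3 ballots; F wins 4–3.
E vs G: G wins 6–1.
E vs H: H wins 4–3.
F vs G: F is ranked higher on 1+2+2 = 5 ballots, G on 2. F wins 5–2.
F vs H: F wins 5–2.
G vs H: 5 to 2, G.
No alternative is winless: B beats F; E beats B; F beats E; G beats B; H beats B. There is no Condorcet loser.

none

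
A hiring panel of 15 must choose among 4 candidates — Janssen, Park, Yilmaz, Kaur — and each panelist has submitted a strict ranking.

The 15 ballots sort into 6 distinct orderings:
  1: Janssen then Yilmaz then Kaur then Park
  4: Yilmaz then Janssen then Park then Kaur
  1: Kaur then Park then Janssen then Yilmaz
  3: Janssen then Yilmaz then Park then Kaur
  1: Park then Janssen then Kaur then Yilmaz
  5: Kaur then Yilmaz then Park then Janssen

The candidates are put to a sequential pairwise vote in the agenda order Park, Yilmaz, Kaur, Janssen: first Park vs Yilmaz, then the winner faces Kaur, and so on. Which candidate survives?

Yilmaz

Round 1: Park vs Yilmaz — 2–13, Yilmaz advances.
Round 2: Yilmaz vs Kaur — 8–7, Yilmaz advances.
Round 3: Yilmaz vs Janssen — 9–6, Yilmaz advances.
Yilmaz survives the agenda.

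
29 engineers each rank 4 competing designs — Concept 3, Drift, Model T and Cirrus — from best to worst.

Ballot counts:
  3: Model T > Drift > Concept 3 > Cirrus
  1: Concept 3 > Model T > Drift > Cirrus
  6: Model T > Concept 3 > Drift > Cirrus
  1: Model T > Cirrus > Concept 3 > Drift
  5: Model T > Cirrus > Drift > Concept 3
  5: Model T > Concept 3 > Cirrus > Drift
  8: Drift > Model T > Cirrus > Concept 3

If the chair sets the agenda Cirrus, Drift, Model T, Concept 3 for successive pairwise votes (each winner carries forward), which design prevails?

Model T

Round 1: Cirrus vs Drift — 11–18, Drift advances.
Round 2: Drift vs Model T — 8–21, Model T advances.
Round 3: Model T vs Concept 3 — 28–1, Model T advances.
The agenda winner is Model T.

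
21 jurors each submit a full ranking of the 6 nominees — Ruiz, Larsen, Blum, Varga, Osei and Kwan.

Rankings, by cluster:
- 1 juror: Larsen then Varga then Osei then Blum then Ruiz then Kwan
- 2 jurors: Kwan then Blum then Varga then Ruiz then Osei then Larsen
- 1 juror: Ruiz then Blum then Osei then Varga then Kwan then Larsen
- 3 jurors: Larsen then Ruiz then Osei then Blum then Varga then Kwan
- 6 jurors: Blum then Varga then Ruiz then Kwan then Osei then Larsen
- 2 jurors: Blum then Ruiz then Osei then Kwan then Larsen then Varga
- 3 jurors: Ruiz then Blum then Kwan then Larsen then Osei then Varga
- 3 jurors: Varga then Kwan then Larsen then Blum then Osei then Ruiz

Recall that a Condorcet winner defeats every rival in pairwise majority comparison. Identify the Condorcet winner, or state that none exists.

Head-to-head results (21 jurors):
Ruiz–Larsen: Ruiz 14–7.
Ruiz vs Blum: Blum wins 14–7.
Ruiz–Varga: Varga 12–9.
Ruiz vs Osei: Ruiz, 17–4.
Ruiz–Kwan: Ruiz 16–5.
Larsen vs Blum: Blum, 14–7.
Larsen vs Varga: Varga wins 12–9.
Larsen vs Osei: Osei wins 11–10.
Larsen vs Kwan: Kwan wins 17–4.
Blum vs Varga: Blum, 17–4.
Blum–Osei: Blum 17–4.
Blum vs Kwan: Blum wins 16–5.
Varga vs Osei: Varga wins 12–9.
Varga vs Kwan: Varga, 14–7.
Osei vs Kwan: Kwan, 14–7.
Only Blum has no losses; Blum is the Condorcet winner.

Blum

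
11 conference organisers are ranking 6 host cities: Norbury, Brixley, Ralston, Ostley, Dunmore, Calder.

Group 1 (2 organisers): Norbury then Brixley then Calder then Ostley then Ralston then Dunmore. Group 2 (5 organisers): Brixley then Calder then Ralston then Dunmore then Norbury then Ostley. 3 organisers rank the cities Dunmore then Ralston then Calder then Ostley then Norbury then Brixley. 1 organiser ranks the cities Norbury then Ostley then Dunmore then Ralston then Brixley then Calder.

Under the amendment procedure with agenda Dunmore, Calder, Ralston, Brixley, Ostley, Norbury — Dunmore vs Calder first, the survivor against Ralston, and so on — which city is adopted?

Round 1: Dunmore vs Calder — 4–7, Calder advances.
Round 2: Calder vs Ralston — 7–4, Calder advances.
Round 3: Calder vs Brixley — 3–8, Brixley advances.
Round 4: Brixley vs Ostley — 7–4, Brixley advances.
Round 5: Brixley vs Norbury — 5–6, Norbury advances.
Norbury survives the agenda.

Norbury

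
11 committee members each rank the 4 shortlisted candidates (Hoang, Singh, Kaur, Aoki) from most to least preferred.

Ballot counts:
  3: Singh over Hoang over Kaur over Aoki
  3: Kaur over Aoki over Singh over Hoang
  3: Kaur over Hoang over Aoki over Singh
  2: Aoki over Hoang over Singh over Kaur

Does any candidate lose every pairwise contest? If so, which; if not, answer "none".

Pairwise majorities:
Hoang vs Singh: Hoang is ranked higher on 3+2 = 5 ballots, Singh on 6. Singh wins 6–5.
Hoang vs Kaur: Hoang is ranked higher on 3+2 = 5 ballots, Kaur on 6. Kaur wins 6–5.
Hoang vs Aoki: Hoang wins 6–5.
Singh vs Kaur: Singh preferred on 3+2 = 5 ballots; Kaur wins 6–5.
Singh vs Aoki: Singh preferred on 3 ballots; Aoki wins 8–3.
Kaur vs Aoki: Kaur wins 9–2.
Every candidate wins at least one matchup (Hoang beats Aoki; Singh beats Hoang; Kaur beats Hoang; Aoki beats Singh), so there is no Condorcet loser.

none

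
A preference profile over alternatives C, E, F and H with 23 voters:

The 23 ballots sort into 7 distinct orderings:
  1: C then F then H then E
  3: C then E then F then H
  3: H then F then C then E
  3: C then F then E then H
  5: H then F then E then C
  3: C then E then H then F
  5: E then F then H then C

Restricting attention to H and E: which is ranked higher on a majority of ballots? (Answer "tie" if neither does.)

Ballots ranking H above E: 1 + 3 + 5 = 9.
Ballots ranking E above H: 23 − 9 = 14.
E wins the head-to-head 14–9.

E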